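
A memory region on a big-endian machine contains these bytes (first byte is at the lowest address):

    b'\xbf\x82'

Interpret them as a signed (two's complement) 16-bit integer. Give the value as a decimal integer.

Big-endian stores the most-significant byte at the lowest address.
The bytes are already most-significant first: 0xBF82.
Top bit is set, so as a signed 16-bit value this is 0xBF82 − 2^16 = -16510.

-16510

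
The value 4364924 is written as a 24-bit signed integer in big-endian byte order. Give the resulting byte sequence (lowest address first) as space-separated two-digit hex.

42 9A 7C

4364924 in hexadecimal, padded to 24 bits, is 0x429A7C.
Split into bytes (most-significant first): 42 9A 7C.
In big-endian order the high byte comes first in memory.
So the memory order matches the most-significant-first order: 42 9A 7C.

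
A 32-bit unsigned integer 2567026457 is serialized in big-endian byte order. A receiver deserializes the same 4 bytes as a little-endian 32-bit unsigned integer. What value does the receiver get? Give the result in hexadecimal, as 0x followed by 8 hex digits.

0x19B70199

2567026457 in 32-bit hexadecimal is 0x9901B719.
Stored big-endian, the bytes at ascending addresses are 99 01 B7 19.
Read back as little-endian, the first byte is least significant, giving 0x19B70199.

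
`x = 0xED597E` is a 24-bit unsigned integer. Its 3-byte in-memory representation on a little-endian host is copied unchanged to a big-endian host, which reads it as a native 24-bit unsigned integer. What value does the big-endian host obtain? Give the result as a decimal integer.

8280557

Stored little-endian, the bytes at ascending addresses are 7E 59 ED.
Read back as big-endian, the last byte is least significant, giving 0x7E59ED.
0x7E59ED = 8280557.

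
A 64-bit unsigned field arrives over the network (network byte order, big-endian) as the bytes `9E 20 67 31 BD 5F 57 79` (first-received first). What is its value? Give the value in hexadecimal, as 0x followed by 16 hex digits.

0x9E206731BD5F5779

Big-endian stores the most-significant byte at the lowest address.
The bytes are already most-significant first: 0x9E206731BD5F5779.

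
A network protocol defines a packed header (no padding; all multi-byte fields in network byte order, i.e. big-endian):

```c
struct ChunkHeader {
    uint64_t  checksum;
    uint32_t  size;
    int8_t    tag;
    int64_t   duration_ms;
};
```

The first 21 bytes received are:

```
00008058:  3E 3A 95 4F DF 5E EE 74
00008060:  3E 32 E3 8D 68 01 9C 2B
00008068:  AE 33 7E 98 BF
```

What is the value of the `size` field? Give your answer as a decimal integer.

`size` follows `checksum` (8 bytes), so it starts at byte offset 8 and occupies 4 bytes.
Bytes at offsets 8..11: 3E 32 E3 8D.
Big-endian: lowest address holds the most-significant byte.
The bytes are already most-significant first: 0x3E32E38D.
0x3E32E38D = 1043522445.

1043522445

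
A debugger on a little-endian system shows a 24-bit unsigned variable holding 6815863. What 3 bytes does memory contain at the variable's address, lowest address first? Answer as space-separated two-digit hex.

6815863 in hexadecimal, padded to 24 bits, is 0x680077.
Split into bytes (most-significant first): 68 00 77.
In little-endian order the low byte comes first in memory.
So at ascending addresses the bytes are 77 00 68.

77 00 68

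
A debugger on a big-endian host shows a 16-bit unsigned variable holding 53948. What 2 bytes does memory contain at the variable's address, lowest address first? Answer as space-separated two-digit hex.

D2 BC

53948 in hexadecimal, padded to 16 bits, is 0xD2BC.
Split into bytes (most-significant first): D2 BC.
Big-endian stores the most-significant byte at the lowest address.
So the memory order matches the most-significant-first order: D2 BC.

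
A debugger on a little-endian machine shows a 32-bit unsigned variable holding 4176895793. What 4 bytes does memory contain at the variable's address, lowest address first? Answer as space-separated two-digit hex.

4176895793 in hexadecimal, padded to 32 bits, is 0xF8F65F31.
Split into bytes (most-significant first): F8 F6 5F 31.
In little-endian order the low byte comes first in memory.
So at ascending addresses the bytes are 31 5F F6 F8.

31 5F F6 F8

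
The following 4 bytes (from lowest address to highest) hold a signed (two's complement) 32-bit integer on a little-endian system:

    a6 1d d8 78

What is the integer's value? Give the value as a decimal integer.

2027429286

In little-endian order the low byte comes first in memory.
Reassemble most-significant byte first: 78 D8 1D A6 → 0x78D81DA6.
0x78D81DA6 = 2027429286.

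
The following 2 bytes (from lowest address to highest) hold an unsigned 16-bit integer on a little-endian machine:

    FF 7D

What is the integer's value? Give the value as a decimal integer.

32255

In little-endian order the low byte comes first in memory.
Reassemble most-significant byte first: 7D FF → 0x7DFF.
0x7DFF = 32255.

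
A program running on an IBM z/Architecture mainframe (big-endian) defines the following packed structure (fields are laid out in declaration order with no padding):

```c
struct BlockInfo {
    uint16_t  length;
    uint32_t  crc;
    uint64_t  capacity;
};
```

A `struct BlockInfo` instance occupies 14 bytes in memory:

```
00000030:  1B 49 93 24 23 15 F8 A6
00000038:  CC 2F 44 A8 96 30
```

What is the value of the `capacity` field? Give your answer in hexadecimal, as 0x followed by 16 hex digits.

`capacity` follows `length` (2 B), `crc` (4 B), so it starts at offset 2 + 4 = 6 and occupies 8 bytes.
Bytes at offsets 6..13: F8 A6 CC 2F 44 A8 96 30.
Big-endian stores the most-significant byte at the lowest address.
The bytes are already most-significant first: 0xF8A6CC2F44A89630.

0xF8A6CC2F44A89630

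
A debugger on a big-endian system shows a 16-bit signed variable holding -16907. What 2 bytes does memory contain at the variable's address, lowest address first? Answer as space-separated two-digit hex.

Two's complement of -16907 in 16 bits: 16907 = 0x420B; invert → 0xBDF4; add 1 → 0xBDF5.
Split into bytes (most-significant first): BD F5.
Big-endian: lowest address holds the most-significant byte.
So the memory order matches the most-significant-first order: BD F5.

BD F5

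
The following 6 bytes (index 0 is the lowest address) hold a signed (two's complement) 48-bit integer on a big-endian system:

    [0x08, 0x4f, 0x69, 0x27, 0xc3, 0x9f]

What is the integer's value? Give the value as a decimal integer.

9137159652255

In big-endian order the high byte comes first in memory.
The bytes are already most-significant first: 0x084F6927C39F.
0x084F6927C39F = 9137159652255.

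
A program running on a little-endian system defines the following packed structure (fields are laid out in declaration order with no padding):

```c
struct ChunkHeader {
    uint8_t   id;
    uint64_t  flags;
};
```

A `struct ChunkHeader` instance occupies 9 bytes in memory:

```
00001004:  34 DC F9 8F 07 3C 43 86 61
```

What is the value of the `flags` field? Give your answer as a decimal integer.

`flags` follows `id` (1 byte), so it starts at byte offset 1 and occupies 8 bytes.
Bytes at offsets 1..8: DC F9 8F 07 3C 43 86 61.
Little-endian: lowest address holds the least-significant byte.
Reassemble most-significant byte first: 61 86 43 3C 07 8F F9 DC → 0x6186433C078FF9DC.
0x6186433C078FF9DC = 7027378193662212572.

7027378193662212572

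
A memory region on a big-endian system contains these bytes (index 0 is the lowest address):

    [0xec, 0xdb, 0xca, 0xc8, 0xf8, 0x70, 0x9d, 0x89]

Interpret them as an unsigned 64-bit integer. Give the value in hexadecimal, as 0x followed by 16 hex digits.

Big-endian stores the most-significant byte at the lowest address.
The bytes are already most-significant first: 0xECDBCAC8F8709D89.

0xECDBCAC8F8709D89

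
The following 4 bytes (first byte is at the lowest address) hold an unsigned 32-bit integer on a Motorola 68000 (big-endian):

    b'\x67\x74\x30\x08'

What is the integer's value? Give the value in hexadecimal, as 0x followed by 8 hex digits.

In big-endian order the high byte comes first in memory.
The bytes are already most-significant first: 0x67743008.

0x67743008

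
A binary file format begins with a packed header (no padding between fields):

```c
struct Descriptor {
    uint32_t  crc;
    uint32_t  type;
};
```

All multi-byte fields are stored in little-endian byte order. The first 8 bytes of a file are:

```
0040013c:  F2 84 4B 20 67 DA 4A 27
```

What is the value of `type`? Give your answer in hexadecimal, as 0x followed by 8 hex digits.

0x274ADA67

`type` follows `crc` (4 bytes), so it starts at byte offset 4 and occupies 4 bytes.
Bytes at offsets 4..7: 67 DA 4A 27.
In little-endian order the low byte comes first in memory.
Reassemble most-significant byte first: 27 4A DA 67 → 0x274ADA67.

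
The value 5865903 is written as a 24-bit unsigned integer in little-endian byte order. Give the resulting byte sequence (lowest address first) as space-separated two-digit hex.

5865903 in hexadecimal, padded to 24 bits, is 0x5981AF.
Split into bytes (most-significant first): 59 81 AF.
Little-endian stores the least-significant byte at the lowest address.
So at ascending addresses the bytes are AF 81 59.

AF 81 59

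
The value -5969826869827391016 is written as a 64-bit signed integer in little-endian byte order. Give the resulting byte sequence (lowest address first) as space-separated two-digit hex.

Two's complement of -5969826869827391016 in 64 bits: 5969826869827391016 = 0x52D915E89AA4CE28; invert → 0xAD26EA17655B31D7; add 1 → 0xAD26EA17655B31D8.
Split into bytes (most-significant first): AD 26 EA 17 65 5B 31 D8.
Little-endian: lowest address holds the least-significant byte.
So at ascending addresses the bytes are D8 31 5B 65 17 EA 26 AD.

D8 31 5B 65 17 EA 26 AD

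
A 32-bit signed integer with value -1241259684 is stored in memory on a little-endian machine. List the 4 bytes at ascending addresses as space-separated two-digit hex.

5C E1 03 B6

Two's complement of -1241259684 in 32 bits: 1241259684 = 0x49FC1EA4; invert → 0xB603E15B; add 1 → 0xB603E15C.
Split into bytes (most-significant first): B6 03 E1 5C.
Little-endian stores the least-significant byte at the lowest address.
So at ascending addresses the bytes are 5C E1 03 B6.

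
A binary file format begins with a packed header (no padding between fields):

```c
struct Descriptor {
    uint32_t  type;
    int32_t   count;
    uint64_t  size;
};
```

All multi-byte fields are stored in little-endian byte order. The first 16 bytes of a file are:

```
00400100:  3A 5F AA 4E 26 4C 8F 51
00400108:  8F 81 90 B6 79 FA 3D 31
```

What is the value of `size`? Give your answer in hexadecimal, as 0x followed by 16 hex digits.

0x313DFA79B690818F

`size` follows `type` (4 B), `count` (4 B), so it starts at offset 4 + 4 = 8 and occupies 8 bytes.
Bytes at offsets 8..15: 8F 81 90 B6 79 FA 3D 31.
In little-endian order the low byte comes first in memory.
Reassemble most-significant byte first: 31 3D FA 79 B6 90 81 8F → 0x313DFA79B690818F.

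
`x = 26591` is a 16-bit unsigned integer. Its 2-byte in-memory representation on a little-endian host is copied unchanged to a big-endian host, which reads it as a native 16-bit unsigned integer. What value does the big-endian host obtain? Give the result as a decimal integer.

57191

26591 in 16-bit hexadecimal is 0x67DF.
Stored little-endian, the bytes at ascending addresses are DF 67.
Read back as big-endian, the last byte is least significant, giving 0xDF67.
0xDF67 = 57191.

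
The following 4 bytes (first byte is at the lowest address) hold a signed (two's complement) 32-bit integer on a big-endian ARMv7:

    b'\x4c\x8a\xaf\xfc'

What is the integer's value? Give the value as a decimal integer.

Big-endian stores the most-significant byte at the lowest address.
The bytes are already most-significant first: 0x4C8AAFFC.
0x4C8AAFFC = 1284157436.

1284157436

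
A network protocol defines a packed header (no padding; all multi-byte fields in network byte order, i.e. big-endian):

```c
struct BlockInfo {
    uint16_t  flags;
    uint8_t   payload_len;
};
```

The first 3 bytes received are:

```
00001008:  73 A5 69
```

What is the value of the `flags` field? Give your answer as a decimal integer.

29605

`flags` is the first field, at byte offset 0, occupying 2 bytes.
Bytes at offsets 0..1: 73 A5.
Big-endian stores the most-significant byte at the lowest address.
The bytes are already most-significant first: 0x73A5.
0x73A5 = 29605.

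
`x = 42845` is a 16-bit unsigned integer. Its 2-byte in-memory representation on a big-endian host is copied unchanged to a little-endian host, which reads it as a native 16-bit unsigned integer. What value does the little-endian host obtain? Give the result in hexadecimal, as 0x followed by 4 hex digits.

0x5DA7

42845 in 16-bit hexadecimal is 0xA75D.
Stored big-endian, the bytes at ascending addresses are A7 5D.
Read back as little-endian, the first byte is least significant, giving 0x5DA7.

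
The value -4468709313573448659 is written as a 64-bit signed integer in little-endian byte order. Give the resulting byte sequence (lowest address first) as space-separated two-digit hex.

Two's complement of -4468709313573448659 in 64 bits: 4468709313573448659 = 0x3E040B71C8066BD3; invert → 0xC1FBF48E37F9942C; add 1 → 0xC1FBF48E37F9942D.
Split into bytes (most-significant first): C1 FB F4 8E 37 F9 94 2D.
Little-endian stores the least-significant byte at the lowest address.
So at ascending addresses the bytes are 2D 94 F9 37 8E F4 FB C1.

2D 94 F9 37 8E F4 FB C1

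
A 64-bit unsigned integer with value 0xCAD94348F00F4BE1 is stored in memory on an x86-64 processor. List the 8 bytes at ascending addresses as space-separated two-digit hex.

Split into bytes (most-significant first): CA D9 43 48 F0 0F 4B E1.
In little-endian order the low byte comes first in memory.
So at ascending addresses the bytes are E1 4B 0F F0 48 43 D9 CA.

E1 4B 0F F0 48 43 D9 CA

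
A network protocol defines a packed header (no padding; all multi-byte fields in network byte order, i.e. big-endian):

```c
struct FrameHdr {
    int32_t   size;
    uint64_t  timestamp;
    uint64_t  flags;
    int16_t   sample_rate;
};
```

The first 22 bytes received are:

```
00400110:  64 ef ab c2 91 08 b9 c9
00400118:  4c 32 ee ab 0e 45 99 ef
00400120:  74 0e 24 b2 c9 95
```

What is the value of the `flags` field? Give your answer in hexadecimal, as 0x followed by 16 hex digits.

0x0E4599EF740E24B2

`flags` follows `size` (4 B), `timestamp` (8 B), so it starts at offset 4 + 8 = 12 and occupies 8 bytes.
Bytes at offsets 12..19: 0E 45 99 EF 74 0E 24 B2.
Big-endian stores the most-significant byte at the lowest address.
The bytes are already most-significant first: 0x0E4599EF740E24B2.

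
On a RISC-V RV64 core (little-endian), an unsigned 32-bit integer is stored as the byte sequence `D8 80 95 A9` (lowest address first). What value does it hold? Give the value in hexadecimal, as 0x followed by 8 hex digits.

0xA99580D8

Little-endian: lowest address holds the least-significant byte.
Reassemble most-significant byte first: A9 95 80 D8 → 0xA99580D8.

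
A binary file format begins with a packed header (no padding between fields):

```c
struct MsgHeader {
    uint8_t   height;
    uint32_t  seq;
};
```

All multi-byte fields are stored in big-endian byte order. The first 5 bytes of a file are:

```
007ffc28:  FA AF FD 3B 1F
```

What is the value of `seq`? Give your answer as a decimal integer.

`seq` follows `height` (1 byte), so it starts at byte offset 1 and occupies 4 bytes.
Bytes at offsets 1..4: AF FD 3B 1F.
Big-endian stores the most-significant byte at the lowest address.
The bytes are already most-significant first: 0xAFFD3B1F.
0xAFFD3B1F = 2952608543.

2952608543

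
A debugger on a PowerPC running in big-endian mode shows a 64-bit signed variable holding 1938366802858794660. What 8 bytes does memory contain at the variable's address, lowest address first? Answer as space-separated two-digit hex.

1A E6 76 56 58 CE DE A4

1938366802858794660 in hexadecimal, padded to 64 bits, is 0x1AE6765658CEDEA4.
Split into bytes (most-significant first): 1A E6 76 56 58 CE DE A4.
Big-endian stores the most-significant byte at the lowest address.
So the memory order matches the most-significant-first order: 1A E6 76 56 58 CE DE A4.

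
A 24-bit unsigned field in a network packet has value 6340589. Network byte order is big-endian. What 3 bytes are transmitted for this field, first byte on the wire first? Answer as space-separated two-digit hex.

6340589 in hexadecimal, padded to 24 bits, is 0x60BFED.
Split into bytes (most-significant first): 60 BF ED.
In big-endian order the high byte comes first in memory.
So the memory order matches the most-significant-first order: 60 BF ED.

60 BF ED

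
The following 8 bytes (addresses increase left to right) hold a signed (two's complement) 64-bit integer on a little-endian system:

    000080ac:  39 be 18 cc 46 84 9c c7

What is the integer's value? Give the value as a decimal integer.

Little-endian stores the least-significant byte at the lowest address.
Reassemble most-significant byte first: C7 9C 84 46 CC 18 BE 39 → 0xC79C8446CC18BE39.
Top bit is set, so as a signed 64-bit value this is 0xC79C8446CC18BE39 − 2^64 = -4063227324188279239.

-4063227324188279239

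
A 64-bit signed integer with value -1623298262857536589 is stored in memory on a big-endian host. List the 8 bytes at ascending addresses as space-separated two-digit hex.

Two's complement of -1623298262857536589 in 64 bits: 1623298262857536589 = 0x16871D2B6221D44D; invert → 0xE978E2D49DDE2BB2; add 1 → 0xE978E2D49DDE2BB3.
Split into bytes (most-significant first): E9 78 E2 D4 9D DE 2B B3.
Big-endian: lowest address holds the most-significant byte.
So the memory order matches the most-significant-first order: E9 78 E2 D4 9D DE 2B B3.

E9 78 E2 D4 9D DE 2B B3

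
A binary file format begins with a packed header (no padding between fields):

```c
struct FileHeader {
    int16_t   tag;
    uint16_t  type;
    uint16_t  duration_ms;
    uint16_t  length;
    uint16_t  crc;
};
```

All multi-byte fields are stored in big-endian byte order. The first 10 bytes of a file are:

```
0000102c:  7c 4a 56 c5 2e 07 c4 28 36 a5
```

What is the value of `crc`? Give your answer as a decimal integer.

`crc` follows `tag` (2 B), `type` (2 B), `duration_ms` (2 B), `length` (2 B), so it starts at offset 2 + 2 + 2 + 2 = 8 and occupies 2 bytes.
Bytes at offsets 8..9: 36 A5.
Big-endian stores the most-significant byte at the lowest address.
The bytes are already most-significant first: 0x36A5.
0x36A5 = 13989.

13989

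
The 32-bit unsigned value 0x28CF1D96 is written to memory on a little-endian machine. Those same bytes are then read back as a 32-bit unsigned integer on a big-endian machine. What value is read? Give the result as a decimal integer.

2518535976

Stored little-endian, the bytes at ascending addresses are 96 1D CF 28.
Read back as big-endian, the last byte is least significant, giving 0x961DCF28.
0x961DCF28 = 2518535976.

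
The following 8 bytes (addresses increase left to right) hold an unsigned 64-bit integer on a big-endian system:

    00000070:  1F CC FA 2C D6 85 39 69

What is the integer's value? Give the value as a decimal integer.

2291481380909300073

In big-endian order the high byte comes first in memory.
The bytes are already most-significant first: 0x1FCCFA2CD6853969.
0x1FCCFA2CD6853969 = 2291481380909300073.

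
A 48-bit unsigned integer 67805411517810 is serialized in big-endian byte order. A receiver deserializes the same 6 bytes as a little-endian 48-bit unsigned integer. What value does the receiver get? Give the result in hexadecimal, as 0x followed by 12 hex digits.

0x72A5772DAB3D

67805411517810 in 48-bit hexadecimal is 0x3DAB2D77A572.
Stored big-endian, the bytes at ascending addresses are 3D AB 2D 77 A5 72.
Read back as little-endian, the first byte is least significant, giving 0x72A5772DAB3D.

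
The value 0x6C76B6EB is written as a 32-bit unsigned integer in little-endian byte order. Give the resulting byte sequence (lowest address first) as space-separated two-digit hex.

Split into bytes (most-significant first): 6C 76 B6 EB.
In little-endian order the low byte comes first in memory.
So at ascending addresses the bytes are EB B6 76 6C.

EB B6 76 6C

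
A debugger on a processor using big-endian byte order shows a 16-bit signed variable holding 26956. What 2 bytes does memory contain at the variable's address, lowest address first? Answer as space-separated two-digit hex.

26956 in hexadecimal, padded to 16 bits, is 0x694C.
Split into bytes (most-significant first): 69 4C.
Big-endian stores the most-significant byte at the lowest address.
So the memory order matches the most-significant-first order: 69 4C.

69 4C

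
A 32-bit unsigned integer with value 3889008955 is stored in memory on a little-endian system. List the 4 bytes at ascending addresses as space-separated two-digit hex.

3889008955 in hexadecimal, padded to 32 bits, is 0xE7CD913B.
Split into bytes (most-significant first): E7 CD 91 3B.
Little-endian: lowest address holds the least-significant byte.
So at ascending addresses the bytes are 3B 91 CD E7.

3B 91 CD E7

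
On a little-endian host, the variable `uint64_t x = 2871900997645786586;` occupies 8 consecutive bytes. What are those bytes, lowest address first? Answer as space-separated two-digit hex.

DA 5D C4 CA BD 0A DB 27

2871900997645786586 in hexadecimal, padded to 64 bits, is 0x27DB0ABDCAC45DDA.
Split into bytes (most-significant first): 27 DB 0A BD CA C4 5D DA.
In little-endian order the low byte comes first in memory.
So at ascending addresses the bytes are DA 5D C4 CA BD 0A DB 27.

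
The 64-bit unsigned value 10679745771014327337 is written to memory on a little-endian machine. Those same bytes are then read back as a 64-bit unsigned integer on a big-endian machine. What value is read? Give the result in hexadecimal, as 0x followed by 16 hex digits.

10679745771014327337 in 64-bit hexadecimal is 0x94361431ECCA0C29.
Stored little-endian, the bytes at ascending addresses are 29 0C CA EC 31 14 36 94.
Read back as big-endian, the last byte is least significant, giving 0x290CCAEC31143694.

0x290CCAEC31143694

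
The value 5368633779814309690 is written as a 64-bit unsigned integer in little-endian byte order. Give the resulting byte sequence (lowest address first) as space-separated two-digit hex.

5368633779814309690 in hexadecimal, padded to 64 bits, is 0x4A8137FA7EFE9F3A.
Split into bytes (most-significant first): 4A 81 37 FA 7E FE 9F 3A.
Little-endian stores the least-significant byte at the lowest address.
So at ascending addresses the bytes are 3A 9F FE 7E FA 37 81 4A.

3A 9F FE 7E FA 37 81 4A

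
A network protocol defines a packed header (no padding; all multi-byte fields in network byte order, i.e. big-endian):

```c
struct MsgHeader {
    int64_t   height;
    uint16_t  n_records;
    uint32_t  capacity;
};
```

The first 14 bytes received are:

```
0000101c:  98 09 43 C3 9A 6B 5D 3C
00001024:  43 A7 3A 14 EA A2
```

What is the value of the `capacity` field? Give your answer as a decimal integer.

`capacity` follows `height` (8 B), `n_records` (2 B), so it starts at offset 8 + 2 = 10 and occupies 4 bytes.
Bytes at offsets 10..13: 3A 14 EA A2.
Big-endian: lowest address holds the most-significant byte.
The bytes are already most-significant first: 0x3A14EAA2.
0x3A14EAA2 = 974449314.

974449314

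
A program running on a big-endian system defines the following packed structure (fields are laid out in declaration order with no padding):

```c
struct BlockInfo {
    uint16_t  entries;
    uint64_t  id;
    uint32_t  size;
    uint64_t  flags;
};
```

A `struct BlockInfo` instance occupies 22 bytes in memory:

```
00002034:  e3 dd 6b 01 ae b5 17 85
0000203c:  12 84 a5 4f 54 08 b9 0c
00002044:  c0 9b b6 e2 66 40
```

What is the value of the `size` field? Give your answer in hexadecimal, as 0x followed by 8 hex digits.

0xA54F5408

`size` follows `entries` (2 B), `id` (8 B), so it starts at offset 2 + 8 = 10 and occupies 4 bytes.
Bytes at offsets 10..13: A5 4F 54 08.
Big-endian: lowest address holds the most-significant byte.
The bytes are already most-significant first: 0xA54F5408.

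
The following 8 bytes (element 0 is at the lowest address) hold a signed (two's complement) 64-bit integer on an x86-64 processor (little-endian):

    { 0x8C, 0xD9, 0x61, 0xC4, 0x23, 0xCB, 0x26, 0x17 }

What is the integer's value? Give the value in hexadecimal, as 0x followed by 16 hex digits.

0x1726CB23C461D98C

Little-endian stores the least-significant byte at the lowest address.
Reassemble most-significant byte first: 17 26 CB 23 C4 61 D9 8C → 0x1726CB23C461D98C.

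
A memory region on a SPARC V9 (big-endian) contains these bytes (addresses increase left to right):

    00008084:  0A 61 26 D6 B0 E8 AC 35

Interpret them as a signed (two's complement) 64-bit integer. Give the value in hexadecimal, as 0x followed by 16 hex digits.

0x0A6126D6B0E8AC35

In big-endian order the high byte comes first in memory.
The bytes are already most-significant first: 0x0A6126D6B0E8AC35.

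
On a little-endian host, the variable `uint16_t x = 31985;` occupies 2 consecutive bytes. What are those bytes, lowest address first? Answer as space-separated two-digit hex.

F1 7C

31985 in hexadecimal, padded to 16 bits, is 0x7CF1.
Split into bytes (most-significant first): 7C F1.
Little-endian stores the least-significant byte at the lowest address.
So at ascending addresses the bytes are F1 7C.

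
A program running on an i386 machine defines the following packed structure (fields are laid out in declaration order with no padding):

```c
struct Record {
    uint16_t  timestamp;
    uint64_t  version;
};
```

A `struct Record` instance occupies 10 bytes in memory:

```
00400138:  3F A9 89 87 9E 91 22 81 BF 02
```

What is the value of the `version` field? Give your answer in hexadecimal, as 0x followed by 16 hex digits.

`version` follows `timestamp` (2 bytes), so it starts at byte offset 2 and occupies 8 bytes.
Bytes at offsets 2..9: 89 87 9E 91 22 81 BF 02.
In little-endian order the low byte comes first in memory.
Reassemble most-significant byte first: 02 BF 81 22 91 9E 87 89 → 0x02BF8122919E8789.

0x02BF8122919E8789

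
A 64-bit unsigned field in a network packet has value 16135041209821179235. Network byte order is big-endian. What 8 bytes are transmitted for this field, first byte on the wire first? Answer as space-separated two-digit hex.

DF EB 2E 7E 43 AE 2D 63

16135041209821179235 in hexadecimal, padded to 64 bits, is 0xDFEB2E7E43AE2D63.
Split into bytes (most-significant first): DF EB 2E 7E 43 AE 2D 63.
Big-endian: lowest address holds the most-significant byte.
So the memory order matches the most-significant-first order: DF EB 2E 7E 43 AE 2D 63.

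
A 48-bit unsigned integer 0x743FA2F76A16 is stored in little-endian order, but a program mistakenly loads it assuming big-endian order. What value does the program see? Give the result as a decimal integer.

Stored little-endian, the bytes at ascending addresses are 16 6A F7 A2 3F 74.
Read back as big-endian, the last byte is least significant, giving 0x166AF7A23F74.
0x166AF7A23F74 = 24648676949876.

24648676949876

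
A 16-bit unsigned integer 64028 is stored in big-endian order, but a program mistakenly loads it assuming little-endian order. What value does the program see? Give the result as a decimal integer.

7418

64028 in 16-bit hexadecimal is 0xFA1C.
Stored big-endian, the bytes at ascending addresses are FA 1C.
Read back as little-endian, the first byte is least significant, giving 0x1CFA.
0x1CFA = 7418.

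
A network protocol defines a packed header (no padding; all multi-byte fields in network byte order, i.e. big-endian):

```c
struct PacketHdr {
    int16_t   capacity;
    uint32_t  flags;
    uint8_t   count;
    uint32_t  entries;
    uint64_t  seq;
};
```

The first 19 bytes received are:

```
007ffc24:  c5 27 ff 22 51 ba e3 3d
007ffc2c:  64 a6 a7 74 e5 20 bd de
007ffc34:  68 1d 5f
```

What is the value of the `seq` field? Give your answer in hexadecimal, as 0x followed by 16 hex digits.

`seq` follows `capacity` (2 B), `flags` (4 B), `count` (1 B), `entries` (4 B), so it starts at offset 2 + 4 + 1 + 4 = 11 and occupies 8 bytes.
Bytes at offsets 11..18: 74 E5 20 BD DE 68 1D 5F.
Big-endian: lowest address holds the most-significant byte.
The bytes are already most-significant first: 0x74E520BDDE681D5F.

0x74E520BDDE681D5F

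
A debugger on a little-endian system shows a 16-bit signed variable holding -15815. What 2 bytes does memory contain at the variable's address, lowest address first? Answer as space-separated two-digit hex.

39 C2

Two's complement of -15815 in 16 bits: 15815 = 0x3DC7; invert → 0xC238; add 1 → 0xC239.
Split into bytes (most-significant first): C2 39.
In little-endian order the low byte comes first in memory.
So at ascending addresses the bytes are 39 C2.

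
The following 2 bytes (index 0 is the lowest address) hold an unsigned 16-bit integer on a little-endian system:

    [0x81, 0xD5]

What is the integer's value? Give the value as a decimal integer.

54657

Little-endian stores the least-significant byte at the lowest address.
Reassemble most-significant byte first: D5 81 → 0xD581.
0xD581 = 54657.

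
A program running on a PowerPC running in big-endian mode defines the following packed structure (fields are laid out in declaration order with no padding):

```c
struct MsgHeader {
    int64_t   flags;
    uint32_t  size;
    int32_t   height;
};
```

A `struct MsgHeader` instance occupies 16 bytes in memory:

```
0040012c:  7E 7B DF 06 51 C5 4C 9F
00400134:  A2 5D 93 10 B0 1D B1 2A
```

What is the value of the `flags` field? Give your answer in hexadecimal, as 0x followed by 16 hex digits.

`flags` is the first field, at byte offset 0, occupying 8 bytes.
Bytes at offsets 0..7: 7E 7B DF 06 51 C5 4C 9F.
Big-endian stores the most-significant byte at the lowest address.
The bytes are already most-significant first: 0x7E7BDF0651C54C9F.

0x7E7BDF0651C54C9F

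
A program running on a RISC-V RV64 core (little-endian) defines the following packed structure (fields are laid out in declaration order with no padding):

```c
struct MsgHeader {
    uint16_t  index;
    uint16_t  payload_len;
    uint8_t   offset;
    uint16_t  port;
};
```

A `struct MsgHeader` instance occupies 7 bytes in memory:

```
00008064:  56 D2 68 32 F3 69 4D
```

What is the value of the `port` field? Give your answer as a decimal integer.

`port` follows `index` (2 B), `payload_len` (2 B), `offset` (1 B), so it starts at offset 2 + 2 + 1 = 5 and occupies 2 bytes.
Bytes at offsets 5..6: 69 4D.
In little-endian order the low byte comes first in memory.
Reassemble most-significant byte first: 4D 69 → 0x4D69.
0x4D69 = 19817.

19817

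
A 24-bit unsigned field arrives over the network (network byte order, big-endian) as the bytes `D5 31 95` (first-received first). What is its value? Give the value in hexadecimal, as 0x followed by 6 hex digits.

In big-endian order the high byte comes first in memory.
The bytes are already most-significant first: 0xD53195.

0xD53195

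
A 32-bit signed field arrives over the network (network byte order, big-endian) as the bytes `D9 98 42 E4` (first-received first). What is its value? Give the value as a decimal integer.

-644332828

Big-endian: lowest address holds the most-significant byte.
The bytes are already most-significant first: 0xD99842E4.
Top bit is set, so as a signed 32-bit value this is 0xD99842E4 − 2^32 = -644332828.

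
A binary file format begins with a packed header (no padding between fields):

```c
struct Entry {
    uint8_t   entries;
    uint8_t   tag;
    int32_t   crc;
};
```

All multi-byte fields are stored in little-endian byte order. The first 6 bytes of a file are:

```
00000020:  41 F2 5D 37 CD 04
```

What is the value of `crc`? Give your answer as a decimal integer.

80557917

`crc` follows `entries` (1 B), `tag` (1 B), so it starts at offset 1 + 1 = 2 and occupies 4 bytes.
Bytes at offsets 2..5: 5D 37 CD 04.
In little-endian order the low byte comes first in memory.
Reassemble most-significant byte first: 04 CD 37 5D → 0x04CD375D.
0x04CD375D = 80557917.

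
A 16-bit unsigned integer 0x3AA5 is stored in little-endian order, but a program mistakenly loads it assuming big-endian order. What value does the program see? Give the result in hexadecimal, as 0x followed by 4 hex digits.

Stored little-endian, the bytes at ascending addresses are A5 3A.
Read back as big-endian, the last byte is least significant, giving 0xA53A.

0xA53A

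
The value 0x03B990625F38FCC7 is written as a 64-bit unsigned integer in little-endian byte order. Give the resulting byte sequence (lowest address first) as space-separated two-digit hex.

Split into bytes (most-significant first): 03 B9 90 62 5F 38 FC C7.
Little-endian: lowest address holds the least-significant byte.
So at ascending addresses the bytes are C7 FC 38 5F 62 90 B9 03.

C7 FC 38 5F 62 90 B9 03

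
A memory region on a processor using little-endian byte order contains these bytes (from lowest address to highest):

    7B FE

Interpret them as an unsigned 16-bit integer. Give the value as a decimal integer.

In little-endian order the low byte comes first in memory.
Reassemble most-significant byte first: FE 7B → 0xFE7B.
0xFE7B = 65147.

65147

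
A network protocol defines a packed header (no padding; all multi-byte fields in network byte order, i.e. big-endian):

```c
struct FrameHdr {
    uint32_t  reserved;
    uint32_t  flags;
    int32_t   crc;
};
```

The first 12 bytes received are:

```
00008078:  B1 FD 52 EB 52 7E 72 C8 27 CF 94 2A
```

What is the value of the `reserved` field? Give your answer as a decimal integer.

`reserved` is the first field, at byte offset 0, occupying 4 bytes.
Bytes at offsets 0..3: B1 FD 52 EB.
Big-endian stores the most-significant byte at the lowest address.
The bytes are already most-significant first: 0xB1FD52EB.
0xB1FD52EB = 2986169067.

2986169067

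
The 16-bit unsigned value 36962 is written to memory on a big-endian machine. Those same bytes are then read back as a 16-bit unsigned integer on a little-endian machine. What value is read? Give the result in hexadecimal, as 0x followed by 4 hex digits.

0x6290

36962 in 16-bit hexadecimal is 0x9062.
Stored big-endian, the bytes at ascending addresses are 90 62.
Read back as little-endian, the first byte is least significant, giving 0x6290.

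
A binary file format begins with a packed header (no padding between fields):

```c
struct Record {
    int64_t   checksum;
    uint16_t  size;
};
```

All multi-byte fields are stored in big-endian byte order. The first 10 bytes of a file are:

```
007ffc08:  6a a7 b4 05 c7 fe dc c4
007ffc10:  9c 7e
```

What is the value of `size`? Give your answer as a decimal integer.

`size` follows `checksum` (8 bytes), so it starts at byte offset 8 and occupies 2 bytes.
Bytes at offsets 8..9: 9C 7E.
Big-endian: lowest address holds the most-significant byte.
The bytes are already most-significant first: 0x9C7E.
0x9C7E = 40062.

40062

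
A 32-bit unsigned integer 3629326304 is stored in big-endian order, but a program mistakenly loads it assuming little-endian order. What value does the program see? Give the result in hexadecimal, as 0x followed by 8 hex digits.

3629326304 in 32-bit hexadecimal is 0xD8531FE0.
Stored big-endian, the bytes at ascending addresses are D8 53 1F E0.
Read back as little-endian, the first byte is least significant, giving 0xE01F53D8.

0xE01F53D8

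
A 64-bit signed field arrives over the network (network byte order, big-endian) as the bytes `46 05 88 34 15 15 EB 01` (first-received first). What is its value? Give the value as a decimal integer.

Big-endian: lowest address holds the most-significant byte.
The bytes are already most-significant first: 0x460588341515EB01.
0x460588341515EB01 = 5045588714811943681.

5045588714811943681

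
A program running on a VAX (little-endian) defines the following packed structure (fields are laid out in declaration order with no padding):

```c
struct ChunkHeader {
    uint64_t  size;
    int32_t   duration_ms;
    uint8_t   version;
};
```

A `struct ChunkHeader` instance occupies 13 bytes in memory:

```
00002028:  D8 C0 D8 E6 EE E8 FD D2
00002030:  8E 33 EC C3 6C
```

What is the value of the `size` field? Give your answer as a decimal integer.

15203564029845487832

`size` is the first field, at byte offset 0, occupying 8 bytes.
Bytes at offsets 0..7: D8 C0 D8 E6 EE E8 FD D2.
In little-endian order the low byte comes first in memory.
Reassemble most-significant byte first: D2 FD E8 EE E6 D8 C0 D8 → 0xD2FDE8EEE6D8C0D8.
0xD2FDE8EEE6D8C0D8 = 15203564029845487832.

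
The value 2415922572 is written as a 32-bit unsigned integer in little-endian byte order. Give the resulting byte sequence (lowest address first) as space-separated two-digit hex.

2415922572 in hexadecimal, padded to 32 bits, is 0x90000D8C.
Split into bytes (most-significant first): 90 00 0D 8C.
Little-endian: lowest address holds the least-significant byte.
So at ascending addresses the bytes are 8C 0D 00 90.

8C 0D 00 90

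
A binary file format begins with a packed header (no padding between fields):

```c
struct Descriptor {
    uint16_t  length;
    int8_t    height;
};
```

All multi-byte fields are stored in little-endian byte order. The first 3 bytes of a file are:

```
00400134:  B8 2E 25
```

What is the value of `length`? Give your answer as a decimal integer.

`length` is the first field, at byte offset 0, occupying 2 bytes.
Bytes at offsets 0..1: B8 2E.
In little-endian order the low byte comes first in memory.
Reassemble most-significant byte first: 2E B8 → 0x2EB8.
0x2EB8 = 11960.

11960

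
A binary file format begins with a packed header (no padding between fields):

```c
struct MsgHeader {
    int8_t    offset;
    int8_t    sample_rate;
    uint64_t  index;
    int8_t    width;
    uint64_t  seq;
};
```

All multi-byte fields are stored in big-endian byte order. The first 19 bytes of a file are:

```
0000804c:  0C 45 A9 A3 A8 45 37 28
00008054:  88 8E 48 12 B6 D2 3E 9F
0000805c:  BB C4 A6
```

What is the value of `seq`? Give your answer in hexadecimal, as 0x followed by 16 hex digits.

`seq` follows `offset` (1 B), `sample_rate` (1 B), `index` (8 B), `width` (1 B), so it starts at offset 1 + 1 + 8 + 1 = 11 and occupies 8 bytes.
Bytes at offsets 11..18: 12 B6 D2 3E 9F BB C4 A6.
Big-endian stores the most-significant byte at the lowest address.
The bytes are already most-significant first: 0x12B6D23E9FBBC4A6.

0x12B6D23E9FBBC4A6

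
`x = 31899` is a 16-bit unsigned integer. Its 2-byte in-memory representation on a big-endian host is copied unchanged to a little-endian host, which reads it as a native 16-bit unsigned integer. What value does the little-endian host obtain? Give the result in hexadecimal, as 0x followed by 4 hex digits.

0x9B7C

31899 in 16-bit hexadecimal is 0x7C9B.
Stored big-endian, the bytes at ascending addresses are 7C 9B.
Read back as little-endian, the first byte is least significant, giving 0x9B7C.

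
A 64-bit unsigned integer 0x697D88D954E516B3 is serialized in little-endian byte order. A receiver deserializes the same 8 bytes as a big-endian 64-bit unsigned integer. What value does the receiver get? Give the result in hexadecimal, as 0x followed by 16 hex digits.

Stored little-endian, the bytes at ascending addresses are B3 16 E5 54 D9 88 7D 69.
Read back as big-endian, the last byte is least significant, giving 0xB316E554D9887D69.

0xB316E554D9887D69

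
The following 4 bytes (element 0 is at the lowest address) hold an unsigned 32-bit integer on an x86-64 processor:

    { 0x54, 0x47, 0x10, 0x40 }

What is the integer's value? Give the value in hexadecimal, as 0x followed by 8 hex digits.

In little-endian order the low byte comes first in memory.
Reassemble most-significant byte first: 40 10 47 54 → 0x40104754.

0x40104754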